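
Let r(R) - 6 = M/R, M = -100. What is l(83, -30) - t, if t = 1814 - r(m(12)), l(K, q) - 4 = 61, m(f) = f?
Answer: -5254/3 ≈ -1751.3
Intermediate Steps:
r(R) = 6 - 100/R
l(K, q) = 65 (l(K, q) = 4 + 61 = 65)
t = 5449/3 (t = 1814 - (6 - 100/12) = 1814 - (6 - 100*1/12) = 1814 - (6 - 25/3) = 1814 - 1*(-7/3) = 1814 + 7/3 = 5449/3 ≈ 1816.3)
l(83, -30) - t = 65 - 1*5449/3 = 65 - 5449/3 = -5254/3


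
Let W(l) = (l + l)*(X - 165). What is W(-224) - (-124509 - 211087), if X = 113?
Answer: 358892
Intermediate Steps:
W(l) = -104*l (W(l) = (l + l)*(113 - 165) = (2*l)*(-52) = -104*l)
W(-224) - (-124509 - 211087) = -104*(-224) - (-124509 - 211087) = 23296 - 1*(-335596) = 23296 + 335596 = 358892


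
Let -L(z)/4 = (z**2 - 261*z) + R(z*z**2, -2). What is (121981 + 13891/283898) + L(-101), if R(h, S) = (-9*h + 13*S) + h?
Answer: -9366872399019/283898 ≈ -3.2994e+7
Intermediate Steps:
R(h, S) = -8*h + 13*S
L(z) = 104 - 4*z**2 + 32*z**3 + 1044*z (L(z) = -4*((z**2 - 261*z) + (-8*z*z**2 + 13*(-2))) = -4*((z**2 - 261*z) + (-8*z**3 - 26)) = -4*((z**2 - 261*z) + (-26 - 8*z**3)) = -4*(-26 + z**2 - 261*z - 8*z**3) = 104 - 4*z**2 + 32*z**3 + 1044*z)
(121981 + 13891/283898) + L(-101) = (121981 + 13891/283898) + (104 - 4*(-101)**2 + 32*(-101)**3 + 1044*(-101)) = (121981 + 13891*(1/283898)) + (104 - 4*10201 + 32*(-1030301) - 105444) = (121981 + 13891/283898) + (104 - 40804 - 32969632 - 105444) = 34630175829/283898 - 33115776 = -9366872399019/283898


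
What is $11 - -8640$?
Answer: $8651$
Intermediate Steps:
$11 - -8640 = 11 + 8640 = 8651$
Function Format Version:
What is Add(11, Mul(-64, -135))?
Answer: 8651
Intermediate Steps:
Add(11, Mul(-64, -135)) = Add(11, 8640) = 8651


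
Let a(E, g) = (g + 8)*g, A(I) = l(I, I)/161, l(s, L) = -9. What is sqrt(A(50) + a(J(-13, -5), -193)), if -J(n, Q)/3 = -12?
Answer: 4*sqrt(57844241)/161 ≈ 188.96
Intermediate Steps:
J(n, Q) = 36 (J(n, Q) = -3*(-12) = 36)
A(I) = -9/161
a(E, g) = g*(8 + g) (a(E, g) = (8 + g)*g = g*(8 + g))
sqrt(A(50) + a(J(-13, -5), -193)) = sqrt(-9/161 - 193*(8 - 193)) = sqrt(-9/161 - 193*(-185)) = sqrt(-9/161 + 35705) = sqrt(5748496/161) = 4*sqrt(57844241)/161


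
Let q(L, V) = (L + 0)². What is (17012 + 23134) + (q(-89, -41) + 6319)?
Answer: 54386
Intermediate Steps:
q(L, V) = L²
(17012 + 23134) + (q(-89, -41) + 6319) = (17012 + 23134) + ((-89)² + 6319) = 40146 + (7921 + 6319) = 40146 + 14240 = 54386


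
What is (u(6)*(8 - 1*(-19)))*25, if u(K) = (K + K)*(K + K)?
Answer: 97200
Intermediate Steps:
u(K) = 4*K² (u(K) = (2*K)*(2*K) = 4*K²)
(u(6)*(8 - 1*(-19)))*25 = ((4*6²)*(8 - 1*(-19)))*25 = ((4*36)*(8 + 19))*25 = (144*27)*25 = 3888*25 = 97200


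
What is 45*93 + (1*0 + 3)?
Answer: 4188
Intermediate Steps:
45*93 + (1*0 + 3) = 4185 + (0 + 3) = 4185 + 3 = 4188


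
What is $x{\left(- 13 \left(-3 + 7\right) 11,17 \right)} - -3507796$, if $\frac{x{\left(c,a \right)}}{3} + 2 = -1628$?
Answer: $3502906$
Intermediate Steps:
$x{\left(c,a \right)} = -4890$ ($x{\left(c,a \right)} = -6 + 3 \left(-1628\right) = -6 - 4884 = -4890$)
$x{\left(- 13 \left(-3 + 7\right) 11,17 \right)} - -3507796 = -4890 - -3507796 = -4890 + 3507796 = 3502906$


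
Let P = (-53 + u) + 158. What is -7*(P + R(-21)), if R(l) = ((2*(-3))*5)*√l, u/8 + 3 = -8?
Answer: -119 + 210*I*√21 ≈ -119.0 + 962.34*I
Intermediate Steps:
u = -88 (u = -24 + 8*(-8) = -24 - 64 = -88)
R(l) = -30*√l (R(l) = (-6*5)*√l = -30*√l)
P = 17 (P = (-53 - 88) + 158 = -141 + 158 = 17)
-7*(P + R(-21)) = -7*(17 - 30*I*√21) = -119 + 210*I*√21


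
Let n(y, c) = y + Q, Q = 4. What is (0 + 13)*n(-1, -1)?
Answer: 39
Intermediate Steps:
n(y, c) = 4 + y (n(y, c) = y + 4 = 4 + y)
(0 + 13)*n(-1, -1) = (0 + 13)*(4 - 1) = 13*3 = 39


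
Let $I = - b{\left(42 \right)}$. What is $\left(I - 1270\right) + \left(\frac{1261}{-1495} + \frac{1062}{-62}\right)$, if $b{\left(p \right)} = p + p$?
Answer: $- \frac{4891082}{3565} \approx -1372.0$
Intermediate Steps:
$b{\left(p \right)} = 2 p$
$I = -84$ ($I = - 2 \cdot 42 = \left(-1\right) 84 = -84$)
$\left(I - 1270\right) + \left(\frac{1261}{-1495} + \frac{1062}{-62}\right) = \left(-84 - 1270\right) + \left(\frac{1261}{-1495} + \frac{1062}{-62}\right) = -1354 + \left(1261 \left(- \frac{1}{1495}\right) + 1062 \left(- \frac{1}{62}\right)\right) = -1354 - \frac{64072}{3565} = - \frac{4891082}{3565}$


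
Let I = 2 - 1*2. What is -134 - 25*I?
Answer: -134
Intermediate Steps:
I = 0 (I = 2 - 2 = 0)
-134 - 25*I = -134 - 25*0 = -134 + 0 = -134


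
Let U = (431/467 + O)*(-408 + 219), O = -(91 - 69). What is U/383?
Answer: 1860327/178861 ≈ 10.401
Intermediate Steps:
O = -22 (O = -1*22 = -22)
U = 1860327/467 (U = (431/467 - 22)*(-408 + 219) = (431*(1/467) - 22)*(-189) = (431/467 - 22)*(-189) = -9843/467*(-189) = 1860327/467 ≈ 3983.6)
U/383 = (1860327/467)/383 = (1860327/467)*(1/383) = 1860327/178861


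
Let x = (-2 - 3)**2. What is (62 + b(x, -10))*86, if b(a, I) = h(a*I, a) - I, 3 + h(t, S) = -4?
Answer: 5590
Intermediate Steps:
x = 25 (x = (-5)**2 = 25)
h(t, S) = -7 (h(t, S) = -3 - 4 = -7)
b(a, I) = -7 - I
(62 + b(x, -10))*86 = (62 + (-7 - 1*(-10)))*86 = (62 + (-7 + 10))*86 = (62 + 3)*86 = 65*86 = 5590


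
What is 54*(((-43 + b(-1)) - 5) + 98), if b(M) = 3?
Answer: 2862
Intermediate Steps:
54*(((-43 + b(-1)) - 5) + 98) = 54*(((-43 + 3) - 5) + 98) = 54*((-40 - 5) + 98) = 54*(-45 + 98) = 54*53 = 2862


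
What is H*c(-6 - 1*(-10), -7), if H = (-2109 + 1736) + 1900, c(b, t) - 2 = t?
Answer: -7635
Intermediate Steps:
c(b, t) = 2 + t
H = 1527 (H = -373 + 1900 = 1527)
H*c(-6 - 1*(-10), -7) = 1527*(2 - 7) = 1527*(-5) = -7635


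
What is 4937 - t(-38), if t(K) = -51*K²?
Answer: 78581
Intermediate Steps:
4937 - t(-38) = 4937 - (-51)*(-38)² = 4937 - (-51)*1444 = 4937 - 1*(-73644) = 4937 + 73644 = 78581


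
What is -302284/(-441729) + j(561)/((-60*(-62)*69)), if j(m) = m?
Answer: 8648674121/12598111080 ≈ 0.68651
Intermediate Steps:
-302284/(-441729) + j(561)/((-60*(-62)*69)) = -302284/(-441729) + 561/((-60*(-62)*69)) = -302284*(-1/441729) + 561/((3720*69)) = 302284/441729 + 561/256680 = 302284/441729 + 561*(1/256680) = 302284/441729 + 187/85560 = 8648674121/12598111080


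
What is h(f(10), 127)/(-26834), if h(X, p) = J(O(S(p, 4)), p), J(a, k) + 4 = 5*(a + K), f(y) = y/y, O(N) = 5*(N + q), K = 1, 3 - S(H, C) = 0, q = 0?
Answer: -38/13417 ≈ -0.0028322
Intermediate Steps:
S(H, C) = 3 (S(H, C) = 3 - 1*0 = 3 + 0 = 3)
O(N) = 5*N (O(N) = 5*(N + 0) = 5*N)
f(y) = 1
J(a, k) = 1 + 5*a (J(a, k) = -4 + 5*(a + 1) = -4 + 5*(1 + a) = -4 + (5 + 5*a) = 1 + 5*a)
h(X, p) = 76 (h(X, p) = 1 + 5*(5*3) = 1 + 5*15 = 1 + 75 = 76)
h(f(10), 127)/(-26834) = 76/(-26834) = 76*(-1/26834) = -38/13417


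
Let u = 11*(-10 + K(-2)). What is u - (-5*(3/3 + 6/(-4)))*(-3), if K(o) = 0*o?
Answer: -205/2 ≈ -102.50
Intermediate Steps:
K(o) = 0
u = -110 (u = 11*(-10 + 0) = 11*(-10) = -110)
u - (-5*(3/3 + 6/(-4)))*(-3) = -110 - (-5*(3/3 + 6/(-4)))*(-3) = -110 - (-5*(3*(1/3) + 6*(-1/4)))*(-3) = -110 - (-5*(1 - 3/2))*(-3) = -110 - (-5*(-1/2))*(-3) = -110 - 5*(-3)/2 = -110 - 1*(-15/2) = -110 + 15/2 = -205/2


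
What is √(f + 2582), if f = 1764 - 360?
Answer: √3986 ≈ 63.135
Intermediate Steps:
f = 1404
√(f + 2582) = √(1404 + 2582) = √3986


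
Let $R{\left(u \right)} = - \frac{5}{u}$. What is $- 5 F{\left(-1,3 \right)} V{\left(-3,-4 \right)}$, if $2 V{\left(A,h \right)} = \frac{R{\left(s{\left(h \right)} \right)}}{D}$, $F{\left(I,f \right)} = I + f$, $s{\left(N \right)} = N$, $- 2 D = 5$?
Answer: $\frac{5}{2} \approx 2.5$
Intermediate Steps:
$D = - \frac{5}{2}$ ($D = \left(- \frac{1}{2}\right) 5 = - \frac{5}{2} \approx -2.5$)
$V{\left(A,h \right)} = \frac{1}{h}$ ($V{\left(A,h \right)} = \frac{- \frac{5}{h} \frac{1}{- \frac{5}{2}}}{2} = \frac{- \frac{5}{h} \left(- \frac{2}{5}\right)}{2} = \frac{2 \frac{1}{h}}{2} = \frac{1}{h}$)
$- 5 F{\left(-1,3 \right)} V{\left(-3,-4 \right)} = \frac{\left(-5\right) \left(-1 + 3\right)}{-4} = \left(-5\right) 2 \left(- \frac{1}{4}\right) = \left(-10\right) \left(- \frac{1}{4}\right) = \frac{5}{2}$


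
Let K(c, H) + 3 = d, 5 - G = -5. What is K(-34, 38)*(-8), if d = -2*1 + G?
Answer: -40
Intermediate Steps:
G = 10 (G = 5 - 1*(-5) = 5 + 5 = 10)
d = 8 (d = -2*1 + 10 = -2 + 10 = 8)
K(c, H) = 5 (K(c, H) = -3 + 8 = 5)
K(-34, 38)*(-8) = 5*(-8) = -40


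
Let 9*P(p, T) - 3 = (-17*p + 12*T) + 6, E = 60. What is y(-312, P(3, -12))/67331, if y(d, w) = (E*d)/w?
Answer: 28080/2087261 ≈ 0.013453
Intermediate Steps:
P(p, T) = 1 - 17*p/9 + 4*T/3 (P(p, T) = 1/3 + ((-17*p + 12*T) + 6)/9 = 1/3 + (6 - 17*p + 12*T)/9 = 1/3 + (2/3 - 17*p/9 + 4*T/3) = 1 - 17*p/9 + 4*T/3)
y(d, w) = 60*d/w (y(d, w) = (60*d)/w = 60*d/w)
y(-312, P(3, -12))/67331 = (60*(-312)/(1 - 17/9*3 + (4/3)*(-12)))/67331 = (60*(-312)/(1 - 17/3 - 16))*(1/67331) = (60*(-312)/(-62/3))*(1/67331) = (60*(-312)*(-3/62))*(1/67331) = (28080/31)*(1/67331) = 28080/2087261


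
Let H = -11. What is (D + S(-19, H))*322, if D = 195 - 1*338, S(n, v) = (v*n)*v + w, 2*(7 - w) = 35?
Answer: -789705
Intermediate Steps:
w = -21/2 (w = 7 - 1/2*35 = 7 - 35/2 = -21/2 ≈ -10.500)
S(n, v) = -21/2 + n*v**2 (S(n, v) = (v*n)*v - 21/2 = (n*v)*v - 21/2 = n*v**2 - 21/2 = -21/2 + n*v**2)
D = -143 (D = 195 - 338 = -143)
(D + S(-19, H))*322 = (-143 + (-21/2 - 19*(-11)**2))*322 = (-143 + (-21/2 - 19*121))*322 = (-143 + (-21/2 - 2299))*322 = (-143 - 4619/2)*322 = -4905/2*322 = -789705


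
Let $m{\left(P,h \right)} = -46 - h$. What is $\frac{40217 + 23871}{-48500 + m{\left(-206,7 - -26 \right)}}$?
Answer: $- \frac{64088}{48579} \approx -1.3193$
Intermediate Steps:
$\frac{40217 + 23871}{-48500 + m{\left(-206,7 - -26 \right)}} = \frac{40217 + 23871}{-48500 - \left(53 + 26\right)} = \frac{64088}{-48500 - 79} = \frac{64088}{-48579} = 64088 \left(- \frac{1}{48579}\right) = - \frac{64088}{48579}$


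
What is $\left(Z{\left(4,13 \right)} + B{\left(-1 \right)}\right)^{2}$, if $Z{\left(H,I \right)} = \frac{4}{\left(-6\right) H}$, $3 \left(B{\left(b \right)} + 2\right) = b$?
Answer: $\frac{25}{4} \approx 6.25$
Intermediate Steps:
$B{\left(b \right)} = -2 + \frac{b}{3}$
$Z{\left(H,I \right)} = - \frac{2}{3 H}$ ($Z{\left(H,I \right)} = 4 \left(- \frac{1}{6 H}\right) = - \frac{2}{3 H}$)
$\left(Z{\left(4,13 \right)} + B{\left(-1 \right)}\right)^{2} = \left(- \frac{2}{3 \cdot 4} + \left(-2 + \frac{1}{3} \left(-1\right)\right)\right)^{2} = \left(\left(- \frac{2}{3}\right) \frac{1}{4} - \frac{7}{3}\right)^{2} = \left(- \frac{1}{6} - \frac{7}{3}\right)^{2} = \left(- \frac{5}{2}\right)^{2} = \frac{25}{4}$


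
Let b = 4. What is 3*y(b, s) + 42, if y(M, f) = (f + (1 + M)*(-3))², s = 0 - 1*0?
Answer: 717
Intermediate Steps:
s = 0 (s = 0 + 0 = 0)
y(M, f) = (-3 + f - 3*M)² (y(M, f) = (f + (-3 - 3*M))² = (-3 + f - 3*M)²)
3*y(b, s) + 42 = 3*(3 - 1*0 + 3*4)² + 42 = 3*(3 + 0 + 12)² + 42 = 3*15² + 42 = 3*225 + 42 = 675 + 42 = 717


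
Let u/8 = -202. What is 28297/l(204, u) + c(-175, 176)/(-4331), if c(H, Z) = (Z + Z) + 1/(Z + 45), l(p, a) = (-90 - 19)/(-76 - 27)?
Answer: 2789695210804/104329459 ≈ 26739.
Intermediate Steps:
u = -1616 (u = 8*(-202) = -1616)
l(p, a) = 109/103 (l(p, a) = -109/(-103) = -109*(-1/103) = 109/103)
c(H, Z) = 1/(45 + Z) + 2*Z (c(H, Z) = 2*Z + 1/(45 + Z) = 1/(45 + Z) + 2*Z)
28297/l(204, u) + c(-175, 176)/(-4331) = 28297/(109/103) + ((1 + 2*176² + 90*176)/(45 + 176))/(-4331) = 28297*(103/109) + ((1 + 2*30976 + 15840)/221)*(-1/4331) = 2914591/109 + ((1 + 61952 + 15840)/221)*(-1/4331) = 2914591/109 + ((1/221)*77793)*(-1/4331) = 2914591/109 + (77793/221)*(-1/4331) = 2914591/109 - 77793/957151 = 2789695210804/104329459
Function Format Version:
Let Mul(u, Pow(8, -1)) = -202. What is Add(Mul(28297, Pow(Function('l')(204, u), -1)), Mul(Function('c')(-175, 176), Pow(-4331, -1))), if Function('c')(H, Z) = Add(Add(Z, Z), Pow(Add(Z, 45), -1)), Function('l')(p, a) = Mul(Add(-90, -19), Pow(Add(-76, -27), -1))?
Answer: Rational(2789695210804, 104329459) ≈ 26739.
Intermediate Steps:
u = -1616 (u = Mul(8, -202) = -1616)
Function('l')(p, a) = Rational(109, 103) (Function('l')(p, a) = Mul(-109, Pow(-103, -1)) = Mul(-109, Rational(-1, 103)) = Rational(109, 103))
Function('c')(H, Z) = Add(Pow(Add(45, Z), -1), Mul(2, Z)) (Function('c')(H, Z) = Add(Mul(2, Z), Pow(Add(45, Z), -1)) = Add(Pow(Add(45, Z), -1), Mul(2, Z)))
Add(Mul(28297, Pow(Function('l')(204, u), -1)), Mul(Function('c')(-175, 176), Pow(-4331, -1))) = Add(Mul(28297, Pow(Rational(109, 103), -1)), Mul(Mul(Pow(Add(45, 176), -1), Add(1, Mul(2, Pow(176, 2)), Mul(90, 176))), Pow(-4331, -1))) = Add(Mul(28297, Rational(103, 109)), Mul(Mul(Pow(221, -1), Add(1, Mul(2, 30976), 15840)), Rational(-1, 4331))) = Add(Rational(2914591, 109), Mul(Mul(Rational(1, 221), Add(1, 61952, 15840)), Rational(-1, 4331))) = Add(Rational(2914591, 109), Mul(Mul(Rational(1, 221), 77793), Rational(-1, 4331))) = Add(Rational(2914591, 109), Mul(Rational(77793, 221), Rational(-1, 4331))) = Add(Rational(2914591, 109), Rational(-77793, 957151)) = Rational(2789695210804, 104329459)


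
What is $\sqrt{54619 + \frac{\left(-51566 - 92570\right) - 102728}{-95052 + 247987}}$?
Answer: $\frac{7 \sqrt{26070454606315}}{152935} \approx 233.7$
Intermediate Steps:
$\sqrt{54619 + \frac{\left(-51566 - 92570\right) - 102728}{-95052 + 247987}} = \sqrt{54619 + \frac{-144136 - 102728}{152935}} = \sqrt{54619 - \frac{246864}{152935}} = \sqrt{\frac{8352909901}{152935}} = \frac{7 \sqrt{26070454606315}}{152935}$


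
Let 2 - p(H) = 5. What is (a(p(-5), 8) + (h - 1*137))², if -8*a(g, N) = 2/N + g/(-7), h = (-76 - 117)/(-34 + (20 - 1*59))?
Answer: 4832870227641/267387904 ≈ 18074.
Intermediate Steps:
p(H) = -3 (p(H) = 2 - 1*5 = 2 - 5 = -3)
h = 193/73 (h = -193/(-34 + (20 - 59)) = -193/(-34 - 39) = -193/(-73) = -193*(-1/73) = 193/73 ≈ 2.6438)
a(g, N) = -1/(4*N) + g/56 (a(g, N) = -(2/N + g/(-7))/8 = -(2/N + g*(-⅐))/8 = -(2/N - g/7)/8 = -1/(4*N) + g/56)
(a(p(-5), 8) + (h - 1*137))² = ((1/56)*(-14 + 8*(-3))/8 + (193/73 - 1*137))² = ((1/56)*(⅛)*(-14 - 24) + (193/73 - 137))² = ((1/56)*(⅛)*(-38) - 9808/73)² = (-19/224 - 9808/73)² = (-2198379/16352)² = 4832870227641/267387904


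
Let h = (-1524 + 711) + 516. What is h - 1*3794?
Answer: -4091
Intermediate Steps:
h = -297 (h = -813 + 516 = -297)
h - 1*3794 = -297 - 1*3794 = -297 - 3794 = -4091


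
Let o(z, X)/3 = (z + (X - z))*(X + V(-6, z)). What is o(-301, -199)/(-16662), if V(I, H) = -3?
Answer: -20099/2777 ≈ -7.2377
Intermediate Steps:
o(z, X) = 3*X*(-3 + X) (o(z, X) = 3*((z + (X - z))*(X - 3)) = 3*(X*(-3 + X)) = 3*X*(-3 + X))
o(-301, -199)/(-16662) = (3*(-199)*(-3 - 199))/(-16662) = (3*(-199)*(-202))*(-1/16662) = 120594*(-1/16662) = -20099/2777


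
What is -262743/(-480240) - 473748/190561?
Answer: -59148056899/30505004880 ≈ -1.9390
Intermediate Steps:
-262743/(-480240) - 473748/190561 = -262743*(-1/480240) - 473748*1/190561 = 87581/160080 - 473748/190561 = -59148056899/30505004880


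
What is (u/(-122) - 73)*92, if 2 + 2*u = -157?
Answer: -406019/61 ≈ -6656.0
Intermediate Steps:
u = -159/2 (u = -1 + (1/2)*(-157) = -1 - 157/2 = -159/2 ≈ -79.500)
(u/(-122) - 73)*92 = (-159/2/(-122) - 73)*92 = (-159/2*(-1/122) - 73)*92 = (159/244 - 73)*92 = -17653/244*92 = -406019/61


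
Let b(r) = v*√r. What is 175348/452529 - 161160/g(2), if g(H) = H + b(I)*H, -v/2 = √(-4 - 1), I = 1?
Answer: 8*(-4558076434*I + 43837*√5)/(452529*(I + 2*√5)) ≈ -3836.8 - 17160.0*I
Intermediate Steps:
v = -2*I*√5 (v = -2*√(-4 - 1) = -2*I*√5 ≈ -4.4721*I)
b(r) = -2*I*√5*√r (b(r) = (-2*I*√5)*√r = -2*I*√5*√r)
g(H) = H - 2*I*H*√5 (g(H) = H + (-2*I*√5*√1)*H = H + (-2*I*√5*1)*H = H + (-2*I*√5)*H = H - 2*I*H*√5)
175348/452529 - 161160/g(2) = 175348/452529 - 161160*1/(2*(1 - 2*I*√5)) = 175348*(1/452529) - 161160/(2 - 4*I*√5) = 175348/452529 - 161160/(2 - 4*I*√5)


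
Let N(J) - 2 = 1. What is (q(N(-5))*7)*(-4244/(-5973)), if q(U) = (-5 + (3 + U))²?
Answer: 29708/5973 ≈ 4.9737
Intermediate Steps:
N(J) = 3 (N(J) = 2 + 1 = 3)
q(U) = (-2 + U)²
(q(N(-5))*7)*(-4244/(-5973)) = ((-2 + 3)²*7)*(-4244/(-5973)) = (1²*7)*(-4244*(-1/5973)) = (1*7)*(4244/5973) = 7*(4244/5973) = 29708/5973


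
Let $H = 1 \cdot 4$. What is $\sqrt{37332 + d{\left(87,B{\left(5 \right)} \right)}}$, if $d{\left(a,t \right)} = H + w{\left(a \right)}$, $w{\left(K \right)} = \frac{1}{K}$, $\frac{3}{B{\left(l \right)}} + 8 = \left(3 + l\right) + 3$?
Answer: $\frac{\sqrt{282596271}}{87} \approx 193.23$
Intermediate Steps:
$B{\left(l \right)} = \frac{3}{-2 + l}$ ($B{\left(l \right)} = \frac{3}{-8 + \left(\left(3 + l\right) + 3\right)} = \frac{3}{-8 + \left(6 + l\right)} = \frac{3}{-2 + l}$)
$H = 4$
$d{\left(a,t \right)} = 4 + \frac{1}{a}$
$\sqrt{37332 + d{\left(87,B{\left(5 \right)} \right)}} = \sqrt{37332 + \left(4 + \frac{1}{87}\right)} = \sqrt{37332 + \frac{349}{87}} = \sqrt{\frac{3248233}{87}} = \frac{\sqrt{282596271}}{87}$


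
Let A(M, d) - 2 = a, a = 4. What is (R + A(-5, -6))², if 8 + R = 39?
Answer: 1369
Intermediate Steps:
A(M, d) = 6 (A(M, d) = 2 + 4 = 6)
R = 31 (R = -8 + 39 = 31)
(R + A(-5, -6))² = (31 + 6)² = 37² = 1369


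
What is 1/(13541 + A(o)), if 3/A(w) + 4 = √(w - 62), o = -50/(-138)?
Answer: 72538309/982230030842 + 3*I*√293457/982230030842 ≈ 7.3851e-5 + 1.6546e-9*I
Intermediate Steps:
o = 25/69 (o = -50*(-1/138) = 25/69 ≈ 0.36232)
A(w) = 3/(-4 + √(-62 + w)) (A(w) = 3/(-4 + √(w - 62)) = 3/(-4 + √(-62 + w)))
1/(13541 + A(o)) = 1/(13541 + 3/(-4 + √(-62 + 25/69))) = 1/(13541 + 3/(-4 + √(-4253/69))) = 1/(13541 + 3/(-4 + I*√293457/69))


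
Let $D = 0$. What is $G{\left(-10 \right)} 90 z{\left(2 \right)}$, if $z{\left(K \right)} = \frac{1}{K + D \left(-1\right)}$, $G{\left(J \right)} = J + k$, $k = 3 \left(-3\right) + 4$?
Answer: $-675$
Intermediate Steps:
$k = -5$ ($k = -9 + 4 = -5$)
$G{\left(J \right)} = -5 + J$ ($G{\left(J \right)} = J - 5 = -5 + J$)
$z{\left(K \right)} = \frac{1}{K}$ ($z{\left(K \right)} = \frac{1}{K + 0 \left(-1\right)} = \frac{1}{K + 0} = \frac{1}{K}$)
$G{\left(-10 \right)} 90 z{\left(2 \right)} = \frac{\left(-5 - 10\right) 90}{2} = \left(-15\right) 90 \cdot \frac{1}{2} = \left(-1350\right) \frac{1}{2} = -675$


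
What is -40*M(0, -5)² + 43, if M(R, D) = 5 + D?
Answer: 43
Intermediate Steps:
-40*M(0, -5)² + 43 = -40*(5 - 5)² + 43 = -40*0² + 43 = -40*0 + 43 = 0 + 43 = 43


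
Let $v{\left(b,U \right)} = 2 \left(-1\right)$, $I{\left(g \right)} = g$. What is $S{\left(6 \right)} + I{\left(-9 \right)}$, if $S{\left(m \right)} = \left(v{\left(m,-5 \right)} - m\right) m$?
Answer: $-57$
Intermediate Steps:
$v{\left(b,U \right)} = -2$
$S{\left(m \right)} = m \left(-2 - m\right)$ ($S{\left(m \right)} = \left(-2 - m\right) m = m \left(-2 - m\right)$)
$S{\left(6 \right)} + I{\left(-9 \right)} = \left(-1\right) 6 \left(2 + 6\right) - 9 = \left(-1\right) 6 \cdot 8 - 9 = -48 - 9 = -57$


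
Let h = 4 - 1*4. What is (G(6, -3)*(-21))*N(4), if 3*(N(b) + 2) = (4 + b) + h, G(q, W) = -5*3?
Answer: 210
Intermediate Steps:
h = 0 (h = 4 - 4 = 0)
G(q, W) = -15
N(b) = -2/3 + b/3 (N(b) = -2 + ((4 + b) + 0)/3 = -2 + (4 + b)/3 = -2 + (4/3 + b/3) = -2/3 + b/3)
(G(6, -3)*(-21))*N(4) = (-15*(-21))*(-2/3 + (1/3)*4) = 315*(-2/3 + 4/3) = 315*(2/3) = 210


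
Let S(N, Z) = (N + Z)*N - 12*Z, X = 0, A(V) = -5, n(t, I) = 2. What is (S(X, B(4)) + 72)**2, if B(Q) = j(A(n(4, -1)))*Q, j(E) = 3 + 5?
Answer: 97344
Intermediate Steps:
j(E) = 8
B(Q) = 8*Q
S(N, Z) = -12*Z + N*(N + Z) (S(N, Z) = N*(N + Z) - 12*Z = -12*Z + N*(N + Z))
(S(X, B(4)) + 72)**2 = ((0**2 - 96*4 + 0*(8*4)) + 72)**2 = ((0 - 12*32 + 0*32) + 72)**2 = ((0 - 384 + 0) + 72)**2 = (-384 + 72)**2 = (-312)**2 = 97344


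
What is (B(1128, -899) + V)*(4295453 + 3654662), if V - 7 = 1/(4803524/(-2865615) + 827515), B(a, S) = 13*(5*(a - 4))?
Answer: 1377487048183093794454430/2371334593201 ≈ 5.8089e+11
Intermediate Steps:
B(a, S) = -260 + 65*a (B(a, S) = 13*(5*(-4 + a)) = 13*(-20 + 5*a) = -260 + 65*a)
V = 16599345018022/2371334593201 (V = 7 + 1/(4803524/(-2865615) + 827515) = 7 + 1/(4803524*(-1/2865615) + 827515) = 7 + 1/(-4803524/2865615 + 827515) = 7 + 1/(2371334593201/2865615) = 7 + 2865615/2371334593201 = 16599345018022/2371334593201 ≈ 7.0000)
(B(1128, -899) + V)*(4295453 + 3654662) = ((-260 + 65*1128) + 16599345018022/2371334593201)*(4295453 + 3654662) = ((-260 + 73320) + 16599345018022/2371334593201)*7950115 = (73060 + 16599345018022/2371334593201)*7950115 = (173266304724283082/2371334593201)*7950115 = 1377487048183093794454430/2371334593201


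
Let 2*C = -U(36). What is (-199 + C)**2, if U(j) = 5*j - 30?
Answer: 75076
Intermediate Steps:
U(j) = -30 + 5*j
C = -75 (C = (-(-30 + 5*36))/2 = (-(-30 + 180))/2 = (-1*150)/2 = (1/2)*(-150) = -75)
(-199 + C)**2 = (-199 - 75)**2 = (-274)**2 = 75076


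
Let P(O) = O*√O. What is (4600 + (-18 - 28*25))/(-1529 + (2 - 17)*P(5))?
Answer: -2967789/1154858 + 145575*√5/1154858 ≈ -2.2880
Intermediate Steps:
P(O) = O^(3/2)
(4600 + (-18 - 28*25))/(-1529 + (2 - 17)*P(5)) = (4600 + (-18 - 28*25))/(-1529 + (2 - 17)*5^(3/2)) = (4600 + (-18 - 700))/(-1529 - 75*√5) = (4600 - 718)/(-1529 - 75*√5) = 3882/(-1529 - 75*√5)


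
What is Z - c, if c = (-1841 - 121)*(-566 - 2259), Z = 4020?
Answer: -5538630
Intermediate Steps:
c = 5542650 (c = -1962*(-2825) = 5542650)
Z - c = 4020 - 1*5542650 = 4020 - 5542650 = -5538630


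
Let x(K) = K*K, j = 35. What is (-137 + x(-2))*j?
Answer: -4655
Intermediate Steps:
x(K) = K²
(-137 + x(-2))*j = (-137 + (-2)²)*35 = (-137 + 4)*35 = -133*35 = -4655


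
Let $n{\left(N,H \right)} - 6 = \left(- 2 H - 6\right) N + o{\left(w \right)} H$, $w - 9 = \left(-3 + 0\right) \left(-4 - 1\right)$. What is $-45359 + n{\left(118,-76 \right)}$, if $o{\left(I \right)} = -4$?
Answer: $-27821$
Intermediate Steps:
$w = 24$ ($w = 9 + \left(-3 + 0\right) \left(-4 - 1\right) = 9 - -15 = 9 + 15 = 24$)
$n{\left(N,H \right)} = 6 - 4 H + N \left(-6 - 2 H\right)$ ($n{\left(N,H \right)} = 6 - \left(4 H - \left(- 2 H - 6\right) N\right) = 6 - \left(4 H - \left(-6 - 2 H\right) N\right) = 6 - \left(4 H - N \left(-6 - 2 H\right)\right) = 6 - 4 H + N \left(-6 - 2 H\right)$)
$-45359 + n{\left(118,-76 \right)} = -45359 - \left(398 - 17936\right) = -45359 + \left(6 - 708 + 304 + 17936\right) = -45359 + 17538 = -27821$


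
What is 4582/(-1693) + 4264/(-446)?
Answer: -4631262/377539 ≈ -12.267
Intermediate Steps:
4582/(-1693) + 4264/(-446) = 4582*(-1/1693) + 4264*(-1/446) = -4582/1693 - 2132/223 = -4631262/377539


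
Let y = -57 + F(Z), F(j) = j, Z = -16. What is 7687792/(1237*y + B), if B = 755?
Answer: -3843896/44773 ≈ -85.853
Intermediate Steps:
y = -73 (y = -57 - 16 = -73)
7687792/(1237*y + B) = 7687792/(1237*(-73) + 755) = 7687792/(-90301 + 755) = 7687792/(-89546) = 7687792*(-1/89546) = -3843896/44773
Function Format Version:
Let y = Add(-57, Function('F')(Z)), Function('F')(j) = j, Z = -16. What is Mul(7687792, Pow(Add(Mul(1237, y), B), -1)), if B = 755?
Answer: Rational(-3843896, 44773) ≈ -85.853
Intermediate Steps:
y = -73 (y = Add(-57, -16) = -73)
Mul(7687792, Pow(Add(Mul(1237, y), B), -1)) = Mul(7687792, Pow(Add(Mul(1237, -73), 755), -1)) = Mul(7687792, Pow(Add(-90301, 755), -1)) = Mul(7687792, Pow(-89546, -1)) = Mul(7687792, Rational(-1, 89546)) = Rational(-3843896, 44773)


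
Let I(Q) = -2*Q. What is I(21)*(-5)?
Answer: 210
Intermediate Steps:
I(21)*(-5) = -2*21*(-5) = -42*(-5) = 210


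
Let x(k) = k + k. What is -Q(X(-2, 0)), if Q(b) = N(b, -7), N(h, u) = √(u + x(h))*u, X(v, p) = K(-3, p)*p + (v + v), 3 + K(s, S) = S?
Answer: 7*I*√15 ≈ 27.111*I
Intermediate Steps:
K(s, S) = -3 + S
x(k) = 2*k
X(v, p) = 2*v + p*(-3 + p) (X(v, p) = (-3 + p)*p + (v + v) = p*(-3 + p) + 2*v = 2*v + p*(-3 + p))
N(h, u) = u*√(u + 2*h) (N(h, u) = √(u + 2*h)*u = u*√(u + 2*h))
Q(b) = -7*√(-7 + 2*b)
-Q(X(-2, 0)) = -(-7)*√(-7 + 2*(2*(-2) + 0*(-3 + 0))) = -(-7)*√(-7 + 2*(-4 + 0*(-3))) = -(-7)*√(-7 + 2*(-4 + 0)) = -(-7)*√(-7 + 2*(-4)) = -(-7)*√(-7 - 8) = -(-7)*√(-15) = -(-7)*I*√15 = 7*I*√15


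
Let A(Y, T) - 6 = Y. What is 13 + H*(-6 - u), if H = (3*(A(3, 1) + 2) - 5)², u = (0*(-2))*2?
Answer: -4691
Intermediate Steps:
A(Y, T) = 6 + Y
u = 0 (u = 0*2 = 0)
H = 784 (H = (3*((6 + 3) + 2) - 5)² = (3*(9 + 2) - 5)² = (3*11 - 5)² = (33 - 5)² = 28² = 784)
13 + H*(-6 - u) = 13 + 784*(-6 - 1*0) = 13 + 784*(-6 + 0) = 13 + 784*(-6) = 13 - 4704 = -4691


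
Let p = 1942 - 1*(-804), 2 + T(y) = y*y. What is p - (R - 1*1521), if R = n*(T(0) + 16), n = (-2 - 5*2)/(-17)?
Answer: 72371/17 ≈ 4257.1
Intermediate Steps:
T(y) = -2 + y² (T(y) = -2 + y*y = -2 + y²)
n = 12/17 (n = (-2 - 10)*(-1/17) = -12*(-1/17) = 12/17 ≈ 0.70588)
R = 168/17 (R = 12*((-2 + 0²) + 16)/17 = 12*((-2 + 0) + 16)/17 = 12*(-2 + 16)/17 = (12/17)*14 = 168/17 ≈ 9.8824)
p = 2746 (p = 1942 + 804 = 2746)
p - (R - 1*1521) = 2746 - (168/17 - 1*1521) = 2746 - (168/17 - 1521) = 2746 - 1*(-25689/17) = 2746 + 25689/17 = 72371/17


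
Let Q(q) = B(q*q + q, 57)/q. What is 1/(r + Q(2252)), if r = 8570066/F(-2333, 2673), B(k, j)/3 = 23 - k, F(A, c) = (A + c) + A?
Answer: -4488236/49635638239 ≈ -9.0424e-5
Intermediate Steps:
F(A, c) = c + 2*A
B(k, j) = 69 - 3*k (B(k, j) = 3*(23 - k) = 69 - 3*k)
Q(q) = (69 - 3*q - 3*q²)/q (Q(q) = (69 - 3*(q*q + q))/q = (69 - 3*(q² + q))/q = (69 - 3*(q + q²))/q = (69 + (-3*q - 3*q²))/q = (69 - 3*q - 3*q²)/q)
r = -8570066/1993 (r = 8570066/(2673 + 2*(-2333)) = 8570066/(2673 - 4666) = 8570066/(-1993) = 8570066*(-1/1993) = -8570066/1993 ≈ -4300.1)
1/(r + Q(2252)) = 1/(-8570066/1993 + (-3 - 3*2252 + 69/2252)) = 1/(-8570066/1993 + (-3 - 6756 + 69*(1/2252))) = 1/(-8570066/1993 + (-3 - 6756 + 69/2252)) = 1/(-8570066/1993 - 15221199/2252) = 1/(-49635638239/4488236) = -4488236/49635638239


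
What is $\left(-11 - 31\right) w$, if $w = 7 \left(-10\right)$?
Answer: $2940$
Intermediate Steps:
$w = -70$
$\left(-11 - 31\right) w = \left(-11 - 31\right) \left(-70\right) = \left(-42\right) \left(-70\right) = 2940$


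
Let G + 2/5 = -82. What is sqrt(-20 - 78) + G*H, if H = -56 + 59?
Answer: -1236/5 + 7*I*sqrt(2) ≈ -247.2 + 9.8995*I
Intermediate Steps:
G = -412/5 (G = -2/5 - 82 = -412/5 ≈ -82.400)
H = 3
sqrt(-20 - 78) + G*H = sqrt(-20 - 78) - 412/5*3 = sqrt(-98) - 1236/5 = 7*I*sqrt(2) - 1236/5 = -1236/5 + 7*I*sqrt(2)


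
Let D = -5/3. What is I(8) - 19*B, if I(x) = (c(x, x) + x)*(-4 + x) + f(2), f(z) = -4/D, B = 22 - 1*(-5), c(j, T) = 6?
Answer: -2273/5 ≈ -454.60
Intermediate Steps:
D = -5/3 (D = -5*⅓ = -5/3 ≈ -1.6667)
B = 27 (B = 22 + 5 = 27)
f(z) = 12/5 (f(z) = -4/(-5/3) = -4*(-⅗) = 12/5)
I(x) = 12/5 + (-4 + x)*(6 + x) (I(x) = (6 + x)*(-4 + x) + 12/5 = (-4 + x)*(6 + x) + 12/5 = 12/5 + (-4 + x)*(6 + x))
I(8) - 19*B = (-108/5 + 8² + 2*8) - 19*27 = (-108/5 + 64 + 16) - 513 = 292/5 - 513 = -2273/5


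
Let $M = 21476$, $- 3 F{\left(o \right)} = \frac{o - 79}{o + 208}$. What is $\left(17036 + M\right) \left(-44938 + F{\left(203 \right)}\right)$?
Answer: $- \frac{2133899007136}{1233} \approx -1.7307 \cdot 10^{9}$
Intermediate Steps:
$F{\left(o \right)} = - \frac{-79 + o}{3 \left(208 + o\right)}$ ($F{\left(o \right)} = - \frac{\left(o - 79\right) \frac{1}{o + 208}}{3} = - \frac{\left(-79 + o\right) \frac{1}{208 + o}}{3} = - \frac{\frac{1}{208 + o} \left(-79 + o\right)}{3} = - \frac{-79 + o}{3 \left(208 + o\right)}$)
$\left(17036 + M\right) \left(-44938 + F{\left(203 \right)}\right) = \left(17036 + 21476\right) \left(-44938 + \frac{79 - 203}{3 \left(208 + 203\right)}\right) = 38512 \left(-44938 + \frac{79 - 203}{3 \cdot 411}\right) = 38512 \left(-44938 + \frac{1}{3} \cdot \frac{1}{411} \left(-124\right)\right) = 38512 \left(-44938 - \frac{124}{1233}\right) = 38512 \left(- \frac{55408678}{1233}\right) = - \frac{2133899007136}{1233}$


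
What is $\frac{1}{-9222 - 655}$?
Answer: $- \frac{1}{9877} \approx -0.00010125$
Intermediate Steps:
$\frac{1}{-9222 - 655} = \frac{1}{-9877} = - \frac{1}{9877}$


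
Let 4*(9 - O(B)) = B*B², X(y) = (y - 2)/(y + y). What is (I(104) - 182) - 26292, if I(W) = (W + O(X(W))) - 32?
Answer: -118754274859/4499456 ≈ -26393.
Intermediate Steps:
X(y) = (-2 + y)/(2*y) (X(y) = (-2 + y)/((2*y)) = (-2 + y)*(1/(2*y)) = (-2 + y)/(2*y))
O(B) = 9 - B³/4 (O(B) = 9 - B*B²/4 = 9 - B³/4)
I(W) = -23 + W - (-2 + W)³/(32*W³) (I(W) = (W + (9 - (-2 + W)³/(8*W³)/4)) - 32 = (W + (9 - (-2 + W)³/(32*W³))) - 32 = (9 + W - (-2 + W)³/(32*W³)) - 32 = -23 + W - (-2 + W)³/(32*W³))
(I(104) - 182) - 26292 = ((-23 + 104 - 1/32*(-2 + 104)³/104³) - 182) - 26292 = ((-23 + 104 - 1/32*1/1124864*102³) - 182) - 26292 = ((-23 + 104 - 1/32*1/1124864*1061208) - 182) - 26292 = ((-23 + 104 - 132651/4499456) - 182) - 26292 = (364323285/4499456 - 182) - 26292 = -454577707/4499456 - 26292 = -118754274859/4499456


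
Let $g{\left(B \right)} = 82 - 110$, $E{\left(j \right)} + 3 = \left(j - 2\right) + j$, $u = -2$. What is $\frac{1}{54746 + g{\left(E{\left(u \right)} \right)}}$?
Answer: $\frac{1}{54718} \approx 1.8276 \cdot 10^{-5}$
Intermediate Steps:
$E{\left(j \right)} = -5 + 2 j$ ($E{\left(j \right)} = -3 + \left(\left(j - 2\right) + j\right) = -3 + \left(\left(-2 + j\right) + j\right) = -3 + \left(-2 + 2 j\right) = -5 + 2 j$)
$g{\left(B \right)} = -28$ ($g{\left(B \right)} = 82 - 110 = -28$)
$\frac{1}{54746 + g{\left(E{\left(u \right)} \right)}} = \frac{1}{54746 - 28} = \frac{1}{54718}$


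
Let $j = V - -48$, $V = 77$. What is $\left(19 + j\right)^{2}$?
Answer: $20736$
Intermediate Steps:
$j = 125$ ($j = 77 - -48 = 77 + 48 = 125$)
$\left(19 + j\right)^{2} = \left(19 + 125\right)^{2} = 144^{2} = 20736$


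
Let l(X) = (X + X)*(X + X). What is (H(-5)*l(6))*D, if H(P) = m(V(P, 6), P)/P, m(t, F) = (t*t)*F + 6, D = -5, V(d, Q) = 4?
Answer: -10656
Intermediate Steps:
m(t, F) = 6 + F*t² (m(t, F) = t²*F + 6 = F*t² + 6 = 6 + F*t²)
H(P) = (6 + 16*P)/P (H(P) = (6 + P*4²)/P = (6 + P*16)/P = (6 + 16*P)/P)
l(X) = 4*X² (l(X) = (2*X)*(2*X) = 4*X²)
(H(-5)*l(6))*D = ((16 + 6/(-5))*(4*6²))*(-5) = ((16 + 6*(-⅕))*(4*36))*(-5) = ((16 - 6/5)*144)*(-5) = ((74/5)*144)*(-5) = (10656/5)*(-5) = -10656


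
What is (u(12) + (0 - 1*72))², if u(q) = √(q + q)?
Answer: 5208 - 288*√6 ≈ 4502.5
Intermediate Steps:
u(q) = √2*√q (u(q) = √(2*q) = √2*√q)
(u(12) + (0 - 1*72))² = (√2*√12 + (0 - 1*72))² = (√2*(2*√3) + (0 - 72))² = (2*√6 - 72)² = (-72 + 2*√6)²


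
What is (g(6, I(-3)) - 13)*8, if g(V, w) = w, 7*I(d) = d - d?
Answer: -104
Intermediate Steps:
I(d) = 0 (I(d) = (d - d)/7 = (⅐)*0 = 0)
(g(6, I(-3)) - 13)*8 = (0 - 13)*8 = -13*8 = -104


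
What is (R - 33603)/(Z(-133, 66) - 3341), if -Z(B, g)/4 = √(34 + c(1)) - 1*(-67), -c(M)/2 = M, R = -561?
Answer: 123297876/13024369 - 546624*√2/13024369 ≈ 9.4073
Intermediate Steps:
c(M) = -2*M
Z(B, g) = -268 - 16*√2 (Z(B, g) = -4*(√(34 - 2*1) - 1*(-67)) = -4*(√(34 - 2) + 67) = -4*(√32 + 67) = -4*(4*√2 + 67) = -4*(67 + 4*√2) = -268 - 16*√2)
(R - 33603)/(Z(-133, 66) - 3341) = (-561 - 33603)/((-268 - 16*√2) - 3341) = -34164/(-3609 - 16*√2)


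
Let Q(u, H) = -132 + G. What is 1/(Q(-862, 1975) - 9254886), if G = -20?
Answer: -1/9255038 ≈ -1.0805e-7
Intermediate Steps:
Q(u, H) = -152 (Q(u, H) = -132 - 20 = -152)
1/(Q(-862, 1975) - 9254886) = 1/(-152 - 9254886) = 1/(-9255038) = -1/9255038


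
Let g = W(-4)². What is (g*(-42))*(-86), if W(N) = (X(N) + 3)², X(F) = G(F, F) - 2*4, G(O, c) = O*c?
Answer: 52883292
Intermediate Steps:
X(F) = -8 + F² (X(F) = F*F - 2*4 = F² - 8 = -8 + F²)
W(N) = (-5 + N²)² (W(N) = ((-8 + N²) + 3)² = (-5 + N²)²)
g = 14641 (g = ((-5 + (-4)²)²)² = ((-5 + 16)²)² = (11²)² = 121² = 14641)
(g*(-42))*(-86) = (14641*(-42))*(-86) = -614922*(-86) = 52883292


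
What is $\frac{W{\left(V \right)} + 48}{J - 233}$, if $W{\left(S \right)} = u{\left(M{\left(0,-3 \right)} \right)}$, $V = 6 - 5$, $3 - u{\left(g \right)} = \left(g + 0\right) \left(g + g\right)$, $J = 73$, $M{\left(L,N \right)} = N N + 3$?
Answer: $\frac{237}{160} \approx 1.4813$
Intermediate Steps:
$M{\left(L,N \right)} = 3 + N^{2}$ ($M{\left(L,N \right)} = N^{2} + 3 = 3 + N^{2}$)
$u{\left(g \right)} = 3 - 2 g^{2}$ ($u{\left(g \right)} = 3 - \left(g + 0\right) \left(g + g\right) = 3 - g 2 g = 3 - 2 g^{2}$)
$V = 1$
$W{\left(S \right)} = -285$ ($W{\left(S \right)} = 3 - 2 \left(3 + \left(-3\right)^{2}\right)^{2} = 3 - 2 \left(3 + 9\right)^{2} = 3 - 2 \cdot 12^{2} = 3 - 288 = -285$)
$\frac{W{\left(V \right)} + 48}{J - 233} = \frac{-285 + 48}{73 - 233} = - \frac{237}{-160} = \left(-237\right) \left(- \frac{1}{160}\right) = \frac{237}{160}$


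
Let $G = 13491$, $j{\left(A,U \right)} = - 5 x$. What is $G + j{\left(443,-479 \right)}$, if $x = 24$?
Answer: $13371$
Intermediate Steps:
$j{\left(A,U \right)} = -120$ ($j{\left(A,U \right)} = \left(-5\right) 24 = -120$)
$G + j{\left(443,-479 \right)} = 13491 - 120 = 13371$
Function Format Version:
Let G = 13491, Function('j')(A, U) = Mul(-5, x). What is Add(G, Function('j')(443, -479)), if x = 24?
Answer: 13371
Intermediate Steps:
Function('j')(A, U) = -120 (Function('j')(A, U) = Mul(-5, 24) = -120)
Add(G, Function('j')(443, -479)) = Add(13491, -120) = 13371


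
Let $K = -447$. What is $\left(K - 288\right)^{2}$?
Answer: $540225$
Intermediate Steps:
$\left(K - 288\right)^{2} = \left(-447 - 288\right)^{2} = \left(-735\right)^{2} = 540225$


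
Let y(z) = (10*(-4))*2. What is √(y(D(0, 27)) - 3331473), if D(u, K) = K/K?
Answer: I*√3331553 ≈ 1825.3*I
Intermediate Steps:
D(u, K) = 1
y(z) = -80 (y(z) = -40*2 = -80)
√(y(D(0, 27)) - 3331473) = √(-80 - 3331473) = √(-3331553) = I*√3331553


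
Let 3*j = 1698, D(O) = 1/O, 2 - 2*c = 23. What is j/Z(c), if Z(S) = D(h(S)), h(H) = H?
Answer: -5943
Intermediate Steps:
c = -21/2 (c = 1 - ½*23 = 1 - 23/2 = -21/2 ≈ -10.500)
Z(S) = 1/S
j = 566 (j = (⅓)*1698 = 566)
j/Z(c) = 566/(1/(-21/2)) = 566/(-2/21) = 566*(-21/2) = -5943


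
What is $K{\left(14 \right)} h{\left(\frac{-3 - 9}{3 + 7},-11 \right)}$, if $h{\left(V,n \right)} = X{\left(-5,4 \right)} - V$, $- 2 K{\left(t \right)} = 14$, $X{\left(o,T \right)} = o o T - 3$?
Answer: $- \frac{3437}{5} \approx -687.4$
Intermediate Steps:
$X{\left(o,T \right)} = -3 + T o^{2}$ ($X{\left(o,T \right)} = o^{2} T - 3 = T o^{2} - 3 = -3 + T o^{2}$)
$K{\left(t \right)} = -7$ ($K{\left(t \right)} = \left(- \frac{1}{2}\right) 14 = -7$)
$h{\left(V,n \right)} = 97 - V$ ($h{\left(V,n \right)} = \left(-3 + 4 \left(-5\right)^{2}\right) - V = \left(-3 + 4 \cdot 25\right) - V = \left(-3 + 100\right) - V = 97 - V$)
$K{\left(14 \right)} h{\left(\frac{-3 - 9}{3 + 7},-11 \right)} = - 7 \left(97 - \frac{-3 - 9}{3 + 7}\right) = - 7 \left(97 - - \frac{12}{10}\right) = - 7 \left(97 - \left(-12\right) \frac{1}{10}\right) = - 7 \left(97 - - \frac{6}{5}\right) = - 7 \left(97 + \frac{6}{5}\right) = \left(-7\right) \frac{491}{5} = - \frac{3437}{5}$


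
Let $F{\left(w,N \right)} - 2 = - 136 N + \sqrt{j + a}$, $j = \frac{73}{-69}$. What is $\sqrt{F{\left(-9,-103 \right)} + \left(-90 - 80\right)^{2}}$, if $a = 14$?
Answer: $\frac{\sqrt{204294510 + 69 \sqrt{61617}}}{69} \approx 207.16$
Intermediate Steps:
$j = - \frac{73}{69}$ ($j = 73 \left(- \frac{1}{69}\right) = - \frac{73}{69} \approx -1.058$)
$F{\left(w,N \right)} = 2 - 136 N + \frac{\sqrt{61617}}{69}$ ($F{\left(w,N \right)} = 2 - \left(- \sqrt{- \frac{73}{69} + 14} + 136 N\right) = 2 - \left(136 N - \frac{\sqrt{61617}}{69}\right) = 2 - 136 N + \frac{\sqrt{61617}}{69}$)
$\sqrt{F{\left(-9,-103 \right)} + \left(-90 - 80\right)^{2}} = \sqrt{\left(2 - -14008 + \frac{\sqrt{61617}}{69}\right) + \left(-90 - 80\right)^{2}} = \sqrt{\left(2 + 14008 + \frac{\sqrt{61617}}{69}\right) + \left(-170\right)^{2}} = \sqrt{\left(14010 + \frac{\sqrt{61617}}{69}\right) + 28900} = \sqrt{42910 + \frac{\sqrt{61617}}{69}}$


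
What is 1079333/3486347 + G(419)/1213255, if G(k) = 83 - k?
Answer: 1308334746323/4229827929485 ≈ 0.30931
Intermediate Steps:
1079333/3486347 + G(419)/1213255 = 1079333/3486347 + (83 - 1*419)/1213255 = 1079333*(1/3486347) + (83 - 419)*(1/1213255) = 1079333/3486347 - 336*1/1213255 = 1079333/3486347 - 336/1213255 = 1308334746323/4229827929485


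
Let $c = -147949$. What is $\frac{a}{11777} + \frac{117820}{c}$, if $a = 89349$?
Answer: $\frac{11831529061}{1742395373} \approx 6.7904$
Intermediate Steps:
$\frac{a}{11777} + \frac{117820}{c} = \frac{89349}{11777} + \frac{117820}{-147949} = 89349 \cdot \frac{1}{11777} + 117820 \left(- \frac{1}{147949}\right) = \frac{89349}{11777} - \frac{117820}{147949} = \frac{11831529061}{1742395373}$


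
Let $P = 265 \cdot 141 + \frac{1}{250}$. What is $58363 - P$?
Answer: $\frac{5249499}{250} \approx 20998.0$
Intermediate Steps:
$P = \frac{9341251}{250}$ ($P = 37365 + \frac{1}{250} = \frac{9341251}{250} \approx 37365.0$)
$58363 - P = 58363 - \frac{9341251}{250} = \frac{5249499}{250}$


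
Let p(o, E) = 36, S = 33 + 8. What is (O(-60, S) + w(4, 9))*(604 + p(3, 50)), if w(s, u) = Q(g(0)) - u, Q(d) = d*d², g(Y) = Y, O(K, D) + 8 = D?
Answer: 15360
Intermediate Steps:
S = 41
O(K, D) = -8 + D
Q(d) = d³
w(s, u) = -u (w(s, u) = 0³ - u = 0 - u = -u)
(O(-60, S) + w(4, 9))*(604 + p(3, 50)) = ((-8 + 41) - 1*9)*(604 + 36) = (33 - 9)*640 = 24*640 = 15360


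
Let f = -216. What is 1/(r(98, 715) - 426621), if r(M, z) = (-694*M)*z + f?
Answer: -1/49055417 ≈ -2.0385e-8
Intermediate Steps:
r(M, z) = -216 - 694*M*z (r(M, z) = (-694*M)*z - 216 = -694*M*z - 216 = -216 - 694*M*z)
1/(r(98, 715) - 426621) = 1/((-216 - 694*98*715) - 426621) = 1/((-216 - 48628580) - 426621) = 1/(-48628796 - 426621) = 1/(-49055417) = -1/49055417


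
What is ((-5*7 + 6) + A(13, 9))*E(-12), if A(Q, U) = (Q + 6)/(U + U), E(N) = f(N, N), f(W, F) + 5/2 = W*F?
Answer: -142349/36 ≈ -3954.1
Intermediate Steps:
f(W, F) = -5/2 + F*W (f(W, F) = -5/2 + W*F = -5/2 + F*W)
E(N) = -5/2 + N² (E(N) = -5/2 + N*N = -5/2 + N²)
A(Q, U) = (6 + Q)/(2*U) (A(Q, U) = (6 + Q)/((2*U)) = (6 + Q)*(1/(2*U)) = (6 + Q)/(2*U))
((-5*7 + 6) + A(13, 9))*E(-12) = ((-5*7 + 6) + (½)*(6 + 13)/9)*(-5/2 + (-12)²) = ((-35 + 6) + (½)*(⅑)*19)*(-5/2 + 144) = (-29 + 19/18)*(283/2) = -503/18*283/2 = -142349/36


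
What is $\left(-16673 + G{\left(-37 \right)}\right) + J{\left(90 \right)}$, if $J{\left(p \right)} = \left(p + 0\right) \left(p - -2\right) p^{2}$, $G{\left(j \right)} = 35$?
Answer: $67051362$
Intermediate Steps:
$J{\left(p \right)} = p^{3} \left(2 + p\right)$ ($J{\left(p \right)} = p \left(p + 2\right) p^{2} = p \left(2 + p\right) p^{2} = p p^{2} \left(2 + p\right) = p^{3} \left(2 + p\right)$)
$\left(-16673 + G{\left(-37 \right)}\right) + J{\left(90 \right)} = \left(-16673 + 35\right) + 90^{3} \left(2 + 90\right) = -16638 + 729000 \cdot 92 = -16638 + 67068000 = 67051362$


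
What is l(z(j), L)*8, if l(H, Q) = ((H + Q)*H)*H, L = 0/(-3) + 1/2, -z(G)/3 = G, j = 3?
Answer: -5508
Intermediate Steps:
z(G) = -3*G
L = ½ (L = 0*(-⅓) + 1*(½) = 0 + ½ = ½ ≈ 0.50000)
l(H, Q) = H²*(H + Q) (l(H, Q) = (H*(H + Q))*H = H²*(H + Q))
l(z(j), L)*8 = ((-3*3)²*(-3*3 + ½))*8 = ((-9)²*(-9 + ½))*8 = (81*(-17/2))*8 = -1377/2*8 = -5508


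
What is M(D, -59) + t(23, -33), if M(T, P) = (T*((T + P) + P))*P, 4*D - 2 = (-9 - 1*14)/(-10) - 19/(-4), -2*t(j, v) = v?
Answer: 98982461/6400 ≈ 15466.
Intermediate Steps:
t(j, v) = -v/2
D = 181/80 (D = ½ + ((-9 - 1*14)/(-10) - 19/(-4))/4 = ½ + ((-9 - 14)*(-⅒) - 19*(-¼))/4 = ½ + (-23*(-⅒) + 19/4)/4 = ½ + (23/10 + 19/4)/4 = ½ + (¼)*(141/20) = ½ + 141/80 = 181/80 ≈ 2.2625)
M(T, P) = P*T*(T + 2*P) (M(T, P) = (T*((P + T) + P))*P = (T*(T + 2*P))*P = P*T*(T + 2*P))
M(D, -59) + t(23, -33) = -59*181/80*(181/80 + 2*(-59)) - ½*(-33) = -59*181/80*(181/80 - 118) + 33/2 = -59*181/80*(-9259/80) + 33/2 = 98876861/6400 + 33/2 = 98982461/6400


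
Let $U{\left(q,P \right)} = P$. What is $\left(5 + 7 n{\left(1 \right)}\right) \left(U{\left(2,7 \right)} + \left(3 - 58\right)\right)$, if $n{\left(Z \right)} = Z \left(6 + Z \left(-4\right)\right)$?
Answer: $-912$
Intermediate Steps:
$n{\left(Z \right)} = Z \left(6 - 4 Z\right)$
$\left(5 + 7 n{\left(1 \right)}\right) \left(U{\left(2,7 \right)} + \left(3 - 58\right)\right) = \left(5 + 7 \cdot 2 \cdot 1 \left(3 - 2\right)\right) \left(7 + \left(3 - 58\right)\right) = \left(5 + 7 \cdot 2 \cdot 1 \cdot 1\right) \left(7 - 55\right) = \left(5 + 7 \cdot 2\right) \left(-48\right) = \left(5 + 14\right) \left(-48\right) = 19 \left(-48\right) = -912$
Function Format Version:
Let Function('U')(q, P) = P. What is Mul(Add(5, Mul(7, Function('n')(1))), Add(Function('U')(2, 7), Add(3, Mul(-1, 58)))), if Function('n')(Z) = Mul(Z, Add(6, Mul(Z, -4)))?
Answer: -912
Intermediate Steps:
Function('n')(Z) = Mul(Z, Add(6, Mul(-4, Z)))
Mul(Add(5, Mul(7, Function('n')(1))), Add(Function('U')(2, 7), Add(3, Mul(-1, 58)))) = Mul(Add(5, Mul(7, Mul(2, 1, Add(3, Mul(-2, 1))))), Add(7, Add(3, Mul(-1, 58)))) = Mul(Add(5, Mul(7, Mul(2, 1, Add(3, -2)))), Add(7, Add(3, -58))) = Mul(Add(5, Mul(7, Mul(2, 1, 1))), Add(7, -55)) = Mul(Add(5, Mul(7, 2)), -48) = Mul(Add(5, 14), -48) = Mul(19, -48) = -912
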